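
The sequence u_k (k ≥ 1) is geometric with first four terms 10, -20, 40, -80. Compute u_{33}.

Common ratio r = -2.
u_k = 10·(-2)^(k-1).
u_{33} = 10·(-2)^32 = 42949672960.

42949672960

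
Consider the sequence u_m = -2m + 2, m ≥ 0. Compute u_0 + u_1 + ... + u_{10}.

-88

Over m = 0..10: Σm = 55.
Total = (-2)·55 + (2)·11 = -88.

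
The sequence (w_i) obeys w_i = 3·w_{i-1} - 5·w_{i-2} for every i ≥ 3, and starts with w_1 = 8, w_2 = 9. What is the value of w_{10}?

1284

Step forward from the initial values:
w_3 = -13;  w_4 = -84;  w_5 = -187;  w_6 = -141;  w_7 = 512;  w_8 = 2241;  w_9 = 4163;  w_{10} = 1284.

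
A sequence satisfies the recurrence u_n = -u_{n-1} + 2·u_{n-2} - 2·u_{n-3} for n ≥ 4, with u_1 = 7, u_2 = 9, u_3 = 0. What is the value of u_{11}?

-2138

Iterate the recurrence:
u_4 = 4; u_5 = -22; u_6 = 30; u_7 = -82; u_8 = 186; u_9 = -410; u_{10} = 946; u_{11} = -2138.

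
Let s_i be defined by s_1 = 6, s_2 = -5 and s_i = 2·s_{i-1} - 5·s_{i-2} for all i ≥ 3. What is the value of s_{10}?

-3245

Compute successive terms:
s_3 = -40, s_4 = -55, s_5 = 90, s_6 = 455, s_7 = 460, s_8 = -1355, s_9 = -5010, s_{10} = -3245.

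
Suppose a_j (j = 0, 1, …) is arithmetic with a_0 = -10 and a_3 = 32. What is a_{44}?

Common difference d = (32 - (-10)) / (3 - 0) = 14.
a_j = -10 + (j - 0)·14.
a_{44} = -10 + 44·14 = 606.

606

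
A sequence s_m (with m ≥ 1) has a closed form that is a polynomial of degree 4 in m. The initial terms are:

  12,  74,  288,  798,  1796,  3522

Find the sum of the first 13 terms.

1st diffs: 62, 214, 510, 998, 1726.
2nd diffs: 152, 296, 488, 728.
3rd diffs: 144, 192, 240.
4th diffs: 48, 48 (constant).
So s_m = 2m^4 + 4m^3 + 2m^2 - 2m + 6.
Continuing: …, 6264, 10358, 16188, 24186, …, s_{13} = 66228.
Summing m = 1..13 (13 terms) gives 213200.

213200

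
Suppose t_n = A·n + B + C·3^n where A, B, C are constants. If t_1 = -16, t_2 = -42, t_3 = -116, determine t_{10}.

At n = 1, 2, 3: A + B + 3C = -16; 2A + B + 9C = -42; 3A + B + 27C = -116.
Subtracting the first from the second: A + 6C = -26.
Subtracting the second from the third: A + 18C = -74.
Solving: C = -4, A = -2, then B = -2.
So t_n = -2·n + (-2) + (-4)·3^n; at n=10 this is -236218.

-236218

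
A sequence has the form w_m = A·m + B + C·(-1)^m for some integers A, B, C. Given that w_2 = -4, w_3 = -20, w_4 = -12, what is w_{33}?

-140

At m = 2, 3, 4: 2A + B + C = -4; 3A + B - C = -20; 4A + B + C = -12.
Subtracting the first from the second: A - 2C = -16.
Subtracting the second from the third: A + 2C = 8.
Solving: C = 6, A = -4, then B = -2.
So w_m = -4·m + (-2) + 6·(-1)^m; at m=33 this is -140.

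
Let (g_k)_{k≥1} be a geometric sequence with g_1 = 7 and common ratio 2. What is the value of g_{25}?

117440512

g_k = 7·2^(k-1).
g_{25} = 7·2^24 = 117440512.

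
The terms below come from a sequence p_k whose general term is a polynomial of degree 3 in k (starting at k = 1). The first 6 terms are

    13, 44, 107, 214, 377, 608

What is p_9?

1st diffs: 31, 63, 107, 163, 231.
2nd diffs: 32, 44, 56, 68.
3rd diffs: 12, 12, 12 (constant).
So p_k = 2k^3 + 4k^2 + 5k + 2.
Evaluating at k = 9 gives p_9 = 1829.

1829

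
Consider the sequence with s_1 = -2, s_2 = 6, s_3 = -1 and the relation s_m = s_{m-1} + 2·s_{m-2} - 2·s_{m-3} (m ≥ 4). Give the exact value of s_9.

13

Step forward from the initial values:
s_4 = 15; s_5 = 1; s_6 = 33; s_7 = 5; s_8 = 69; s_9 = 13.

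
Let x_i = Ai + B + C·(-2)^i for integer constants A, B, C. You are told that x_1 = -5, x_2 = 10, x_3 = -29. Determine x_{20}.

3145672

Plug in i = 1, 2, 3: A + B - 2C = -5; 2A + B + 4C = 10; 3A + B - 8C = -29.
Subtracting the first from the second: A + 6C = 15.
Subtracting the second from the third: A - 12C = -39.
Solving: C = 3, A = -3, then B = 4.
So x_i = -3·i + 4 + 3·(-2)^i; at i=20 this is 3145672.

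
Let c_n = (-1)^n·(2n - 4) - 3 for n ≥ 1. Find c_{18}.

(-1)^18 = 1; 2n - 4 at n=18 is 32; so c_{18} = 29.

29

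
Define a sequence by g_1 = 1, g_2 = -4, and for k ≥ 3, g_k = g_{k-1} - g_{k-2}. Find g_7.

1

Applying the relation repeatedly:
g_3 = -5, g_4 = -1, g_5 = 4, g_6 = 5, g_7 = 1.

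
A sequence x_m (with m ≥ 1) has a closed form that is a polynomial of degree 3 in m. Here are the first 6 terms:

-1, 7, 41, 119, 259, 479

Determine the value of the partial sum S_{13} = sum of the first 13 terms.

20917

1st diffs: 8, 34, 78, 140, 220.
2nd diffs: 26, 44, 62, 80.
3rd diffs: 18, 18, 18 (constant).
So x_m = 3m^3 - 5m^2 + 2m - 1.
Continuing: …, 797, 1231, 1799, 2519, …, x_{13} = 5771.
Summing m = 1..13 (13 terms) gives 20917.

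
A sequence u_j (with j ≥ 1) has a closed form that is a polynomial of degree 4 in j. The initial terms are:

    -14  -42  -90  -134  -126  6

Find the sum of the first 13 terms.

39962

1st diffs: -28, -48, -44, 8, 132.
2nd diffs: -20, 4, 52, 124.
3rd diffs: 24, 48, 72.
4th diffs: 24, 24 (constant).
So u_j = j^4 - 6j^3 + j^2 - 4j - 6.
Continuing: …, 358, 1050, 2226, 4054, …, u_{13} = 15490.
Summing j = 1..13 (13 terms) gives 39962.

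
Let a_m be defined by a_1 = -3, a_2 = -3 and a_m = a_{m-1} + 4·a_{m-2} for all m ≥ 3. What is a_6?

Step forward from the initial values:
a_3 = -15; a_4 = -27; a_5 = -87; a_6 = -195.

-195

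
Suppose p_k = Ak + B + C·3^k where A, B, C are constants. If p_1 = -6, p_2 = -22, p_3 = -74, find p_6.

-2174

The three given values yield: A + B + 3C = -6; 2A + B + 9C = -22; 3A + B + 27C = -74.
Subtracting the first from the second: A + 6C = -16.
Subtracting the second from the third: A + 18C = -52.
Solving: C = -3, A = 2, then B = 1.
So p_k = 2·k + 1 + (-3)·3^k; at k=6 this is -2174.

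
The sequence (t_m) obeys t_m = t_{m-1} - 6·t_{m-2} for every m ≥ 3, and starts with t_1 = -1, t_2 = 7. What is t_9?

-3947

Applying the relation repeatedly:
t_3 = 13  t_4 = -29  t_5 = -107  t_6 = 67  t_7 = 709  t_8 = 307  t_9 = -3947.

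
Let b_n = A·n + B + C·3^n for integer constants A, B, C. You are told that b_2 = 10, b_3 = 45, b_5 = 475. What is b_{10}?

Write the equations: 2A + B + 9C = 10; 3A + B + 27C = 45; 5A + B + 243C = 475.
Subtracting the first from the second: A + 18C = 35.
Subtracting the second from the third: 2A + 216C = 430.
Solving: C = 2, A = -1, then B = -6.
So b_n = -1·n + (-6) + 2·3^n; at n=10 this is 118082.

118082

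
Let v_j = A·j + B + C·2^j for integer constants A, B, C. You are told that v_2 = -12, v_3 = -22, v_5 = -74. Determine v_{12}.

-8216

At j = 2, 3, 5: 2A + B + 4C = -12; 3A + B + 8C = -22; 5A + B + 32C = -74.
Subtracting the first from the second: A + 4C = -10.
Subtracting the second from the third: 2A + 24C = -52.
Solving: C = -2, A = -2, then B = 0.
So v_j = -2·j + 0 + (-2)·2^j; at j=12 this is -8216.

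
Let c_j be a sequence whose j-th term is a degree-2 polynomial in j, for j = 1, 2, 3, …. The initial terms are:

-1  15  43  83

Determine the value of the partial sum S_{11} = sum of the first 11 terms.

2849

1st diffs: 16, 28, 40.
2nd diffs: 12, 12 (constant).
Newton forward-difference form: c_j = -1 + 16·C(j-1,1) + 12·C(j-1,2).
Continuing: …, 135, 199, 275, 363, …, c_{11} = 699.
Summing j = 1..11 (11 terms) gives 2849.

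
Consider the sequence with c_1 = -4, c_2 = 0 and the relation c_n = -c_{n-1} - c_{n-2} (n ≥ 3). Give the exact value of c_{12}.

4

c_3 = 4, c_4 = -4, c_5 = 0, c_6 = 4, c_7 = -4, c_8 = 0, c_9 = 4, c_{10} = -4, c_{11} = 0, c_{12} = 4.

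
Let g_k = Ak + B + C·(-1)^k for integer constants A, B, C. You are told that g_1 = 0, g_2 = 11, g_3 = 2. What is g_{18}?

The three given values yield: A + B - C = 0; 2A + B + C = 11; 3A + B - C = 2.
Subtracting the first from the second: A + 2C = 11.
Subtracting the second from the third: A - 2C = -9.
Solving: C = 5, A = 1, then B = 4.
So g_k = 1·k + 4 + 5·(-1)^k; at k=18 this is 27.

27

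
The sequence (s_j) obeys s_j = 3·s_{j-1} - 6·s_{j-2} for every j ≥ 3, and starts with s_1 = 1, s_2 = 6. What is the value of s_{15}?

402408

s_3 = 12, s_4 = 0, s_5 = -72, …, s_{12} = -40824, s_{13} = -110808, s_{14} = -87480, s_{15} = 402408.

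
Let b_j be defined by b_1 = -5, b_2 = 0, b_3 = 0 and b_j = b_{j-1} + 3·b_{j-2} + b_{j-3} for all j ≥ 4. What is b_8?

-105

b_4 = -5; b_5 = -5; b_6 = -20; b_7 = -40; b_8 = -105.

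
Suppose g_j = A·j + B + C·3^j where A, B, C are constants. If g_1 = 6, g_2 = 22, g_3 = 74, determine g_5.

718

Write the equations: A + B + 3C = 6; 2A + B + 9C = 22; 3A + B + 27C = 74.
Subtracting the first from the second: A + 6C = 16.
Subtracting the second from the third: A + 18C = 52.
Solving: C = 3, A = -2, then B = -1.
Therefore g_5 = -10 + (-1) + 3·243 = 718.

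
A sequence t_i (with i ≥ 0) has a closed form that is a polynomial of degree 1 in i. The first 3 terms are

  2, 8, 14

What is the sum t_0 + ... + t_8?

234

1st diffs: 6, 6 (constant).
So t_i = 6i + 2.
Continuing: …, 20, 26, 32, 38, …, t_8 = 50.
Summing i = 0..8 (9 terms) gives 234.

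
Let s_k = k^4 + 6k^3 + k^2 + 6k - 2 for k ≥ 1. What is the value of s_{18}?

140398

s_{18} = 1·18^4 + 6·18^3 + 1·18^2 + 6·18 - 2 = 140398.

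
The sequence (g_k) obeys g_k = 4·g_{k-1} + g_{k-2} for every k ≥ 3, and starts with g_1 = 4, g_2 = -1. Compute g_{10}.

Applying the relation repeatedly:
g_3 = 0  g_4 = -1  g_5 = -4  g_6 = -17  g_7 = -72  g_8 = -305  g_9 = -1292  g_{10} = -5473.

-5473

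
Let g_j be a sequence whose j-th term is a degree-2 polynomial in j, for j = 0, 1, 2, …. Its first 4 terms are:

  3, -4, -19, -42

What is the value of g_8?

-277

1st diffs: -7, -15, -23.
2nd diffs: -8, -8 (constant).
Newton forward-difference form: g_j = 3 + (-7)·C(j,1) + (-8)·C(j,2).
At j = 8: j = 8, so g_8 = 3 - 56 - 224 = -277.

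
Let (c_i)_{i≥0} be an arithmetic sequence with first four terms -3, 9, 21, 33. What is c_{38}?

Common difference d = 12.
c_i = -3 + (i - 0)·12.
c_{38} = -3 + 38·12 = 453.

453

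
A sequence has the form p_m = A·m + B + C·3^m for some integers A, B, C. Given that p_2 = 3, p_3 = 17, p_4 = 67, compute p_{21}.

Write the equations: 2A + B + 9C = 3; 3A + B + 27C = 17; 4A + B + 81C = 67.
Subtracting the first from the second: A + 18C = 14.
Subtracting the second from the third: A + 54C = 50.
Solving: C = 1, A = -4, then B = 2.
Therefore p_{21} = -84 + 2 + 1·10460353203 = 10460353121.

10460353121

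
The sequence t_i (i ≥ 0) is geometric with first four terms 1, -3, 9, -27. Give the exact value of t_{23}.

-94143178827

Common ratio r = -3.
t_i = 1·(-3)^(i-0).
t_{23} = 1·(-3)^23 = -94143178827.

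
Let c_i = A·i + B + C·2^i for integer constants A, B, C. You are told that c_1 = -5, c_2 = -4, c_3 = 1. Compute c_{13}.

16339

Plug in i = 1, 2, 3: A + B + 2C = -5; 2A + B + 4C = -4; 3A + B + 8C = 1.
Subtracting the first from the second: A + 2C = 1.
Subtracting the second from the third: A + 4C = 5.
Solving: C = 2, A = -3, then B = -6.
Therefore c_{13} = -39 + (-6) + 2·8192 = 16339.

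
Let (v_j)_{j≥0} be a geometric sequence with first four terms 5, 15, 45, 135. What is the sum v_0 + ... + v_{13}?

11957420

Common ratio r = 3.
v_j = 5·3^(j-0).
S = 5·(3^14 - 1)/(3 - 1) = 5·(4782969 - 1)/(2) = 11957420.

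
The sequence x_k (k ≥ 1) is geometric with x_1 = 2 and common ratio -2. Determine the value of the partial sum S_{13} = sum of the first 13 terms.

x_k = 2·(-2)^(k-1).
S = 2·((-2)^13 - 1)/(-2 - 1) = 2·(-8192 - 1)/(-3) = 5462.

5462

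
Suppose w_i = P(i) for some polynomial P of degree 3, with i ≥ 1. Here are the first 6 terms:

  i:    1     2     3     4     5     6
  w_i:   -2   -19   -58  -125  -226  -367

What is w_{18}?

1st diffs: -17, -39, -67, -101, -141.
2nd diffs: -22, -28, -34, -40.
3rd diffs: -6, -6, -6 (constant).
Newton forward-difference form: w_i = -2 + (-17)·C(i-1,1) + (-22)·C(i-1,2) + (-6)·C(i-1,3).
At i = 18: i-1 = 17, so w_{18} = -2 - 289 - 2992 - 4080 = -7363.

-7363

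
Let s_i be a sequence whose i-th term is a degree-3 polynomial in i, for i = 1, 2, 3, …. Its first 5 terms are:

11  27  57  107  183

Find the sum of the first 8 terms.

1740

1st diffs: 16, 30, 50, 76.
2nd diffs: 14, 20, 26.
3rd diffs: 6, 6 (constant).
So s_i = i^3 + i^2 + 6i + 3.
Continuing: 291, 437, 627.
Summing i = 1..8 (8 terms) gives 1740.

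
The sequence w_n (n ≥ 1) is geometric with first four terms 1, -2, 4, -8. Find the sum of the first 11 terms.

683

Common ratio r = -2.
w_n = 1·(-2)^(n-1).
S = 1·((-2)^11 - 1)/(-2 - 1) = 1·(-2048 - 1)/(-3) = 683.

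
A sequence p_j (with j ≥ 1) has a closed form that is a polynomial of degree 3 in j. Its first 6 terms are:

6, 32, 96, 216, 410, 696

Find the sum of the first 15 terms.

1st diffs: 26, 64, 120, 194, 286.
2nd diffs: 38, 56, 74, 92.
3rd diffs: 18, 18, 18 (constant).
Newton forward-difference form: p_j = 6 + 26·C(j-1,1) + 38·C(j-1,2) + 18·C(j-1,3).
Continuing: …, 1092, 1616, 2286, 3120, …, p_{15} = 10380.
Summing j = 1..15 (15 terms) gives 44680.

44680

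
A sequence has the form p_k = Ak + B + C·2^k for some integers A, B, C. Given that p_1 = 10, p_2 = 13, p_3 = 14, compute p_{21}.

-2097040

At k = 1, 2, 3: A + B + 2C = 10; 2A + B + 4C = 13; 3A + B + 8C = 14.
Subtracting the first from the second: A + 2C = 3.
Subtracting the second from the third: A + 4C = 1.
Solving: C = -1, A = 5, then B = 7.
Therefore p_{21} = 105 + 7 + (-1)·2097152 = -2097040.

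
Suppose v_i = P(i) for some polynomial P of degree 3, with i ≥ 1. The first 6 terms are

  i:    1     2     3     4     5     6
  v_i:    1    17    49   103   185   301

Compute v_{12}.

1st diffs: 16, 32, 54, 82, 116.
2nd diffs: 16, 22, 28, 34.
3rd diffs: 6, 6, 6 (constant).
So v_i = i^3 + 2i^2 + 3i - 5.
Evaluating at i = 12 gives v_{12} = 2047.

2047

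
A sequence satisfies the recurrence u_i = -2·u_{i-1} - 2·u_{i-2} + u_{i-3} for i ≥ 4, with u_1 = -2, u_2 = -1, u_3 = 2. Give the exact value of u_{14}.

Step forward from the initial values:
u_4 = -4;  u_5 = 3;  u_6 = 4;  …;  u_{11} = 147;  u_{12} = -244;  u_{13} = 158;  u_{14} = 319.

319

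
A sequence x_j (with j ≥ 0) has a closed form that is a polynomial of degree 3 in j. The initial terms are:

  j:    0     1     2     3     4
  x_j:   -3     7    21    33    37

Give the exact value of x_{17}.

1st diffs: 10, 14, 12, 4.
2nd diffs: 4, -2, -8.
3rd diffs: -6, -6 (constant).
Newton forward-difference form: x_j = -3 + 10·C(j,1) + 4·C(j,2) + (-6)·C(j,3).
At j = 17: j = 17, so x_{17} = -3 + 170 + 544 - 4080 = -3369.

-3369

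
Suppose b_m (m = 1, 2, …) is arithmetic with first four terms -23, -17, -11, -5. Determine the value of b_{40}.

211

Common difference d = 6.
b_m = -23 + (m - 1)·6.
b_{40} = -23 + 39·6 = 211.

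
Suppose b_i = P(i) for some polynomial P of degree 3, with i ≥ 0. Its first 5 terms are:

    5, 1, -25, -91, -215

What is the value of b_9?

-2335

1st diffs: -4, -26, -66, -124.
2nd diffs: -22, -40, -58.
3rd diffs: -18, -18 (constant).
So b_i = -3i^3 - 2i^2 + i + 5.
Evaluating at i = 9 gives b_9 = -2335.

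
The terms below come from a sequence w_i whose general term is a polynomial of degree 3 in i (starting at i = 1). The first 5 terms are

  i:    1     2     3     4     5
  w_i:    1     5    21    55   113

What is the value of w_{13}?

1st diffs: 4, 16, 34, 58.
2nd diffs: 12, 18, 24.
3rd diffs: 6, 6 (constant).
So w_i = i^3 - 3i + 3.
Evaluating at i = 13 gives w_{13} = 2161.

2161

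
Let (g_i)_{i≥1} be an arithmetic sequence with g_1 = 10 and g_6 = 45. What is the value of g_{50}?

Common difference d = (45 - 10) / (6 - 1) = 7.
g_i = 10 + (i - 1)·7.
g_{50} = 10 + 49·7 = 353.

353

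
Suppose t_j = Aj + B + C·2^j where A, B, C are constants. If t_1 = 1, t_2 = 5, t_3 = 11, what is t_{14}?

At j = 1, 2, 3: A + B + 2C = 1; 2A + B + 4C = 5; 3A + B + 8C = 11.
Subtracting the first from the second: A + 2C = 4.
Subtracting the second from the third: A + 4C = 6.
Solving: C = 1, A = 2, then B = -3.
Hence t_{14} = 2·14 + (-3) + 1·16384 = 16409.

16409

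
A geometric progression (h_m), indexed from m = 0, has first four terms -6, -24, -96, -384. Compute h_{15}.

Common ratio r = 4.
h_m = (-6)·4^(m-0).
h_{15} = (-6)·4^15 = -6442450944.

-6442450944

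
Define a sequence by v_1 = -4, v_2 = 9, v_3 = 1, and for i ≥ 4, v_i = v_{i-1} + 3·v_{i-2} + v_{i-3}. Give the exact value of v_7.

Step forward from the initial values:
v_4 = 24;  v_5 = 36;  v_6 = 109;  v_7 = 241.

241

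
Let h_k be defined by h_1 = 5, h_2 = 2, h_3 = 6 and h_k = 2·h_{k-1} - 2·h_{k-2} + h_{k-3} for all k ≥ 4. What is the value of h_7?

5

Iterate the recurrence:
h_4 = 13;  h_5 = 16;  h_6 = 12;  h_7 = 5.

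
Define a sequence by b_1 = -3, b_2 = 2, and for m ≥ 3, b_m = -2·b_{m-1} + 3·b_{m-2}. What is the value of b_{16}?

b_3 = -13;  b_4 = 32;  b_5 = -103;  …;  b_{13} = -664303;  b_{14} = 1992902;  b_{15} = -5978713;  b_{16} = 17936132.
(Characteristic roots are 1 and -3.)

17936132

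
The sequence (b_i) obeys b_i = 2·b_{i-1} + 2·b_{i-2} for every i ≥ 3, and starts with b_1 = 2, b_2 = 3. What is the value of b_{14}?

608832

b_3 = 10; b_4 = 26; b_5 = 72; …; b_{11} = 29856; b_{12} = 81568; b_{13} = 222848; b_{14} = 608832.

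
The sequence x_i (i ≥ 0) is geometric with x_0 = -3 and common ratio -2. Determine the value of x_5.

x_i = (-3)·(-2)^(i-0).
x_5 = (-3)·(-2)^5 = 96.

96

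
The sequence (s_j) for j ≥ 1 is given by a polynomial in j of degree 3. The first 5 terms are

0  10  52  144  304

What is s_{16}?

11700

1st diffs: 10, 42, 92, 160.
2nd diffs: 32, 50, 68.
3rd diffs: 18, 18 (constant).
Newton forward-difference form: s_j = 10·C(j-1,1) + 32·C(j-1,2) + 18·C(j-1,3).
At j = 16: j-1 = 15, so s_{16} = 150 + 3360 + 8190 = 11700.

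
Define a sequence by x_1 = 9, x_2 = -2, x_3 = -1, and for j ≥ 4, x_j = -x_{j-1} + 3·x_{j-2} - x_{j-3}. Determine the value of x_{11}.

3863

x_4 = -14;  x_5 = 13;  x_6 = -54;  x_7 = 107;  x_8 = -282;  x_9 = 657;  x_{10} = -1610;  x_{11} = 3863.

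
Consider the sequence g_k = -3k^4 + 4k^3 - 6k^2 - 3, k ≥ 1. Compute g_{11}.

g_{11} = -3·11^4 + 4·11^3 - 6·11^2 - 3 = -39328.

-39328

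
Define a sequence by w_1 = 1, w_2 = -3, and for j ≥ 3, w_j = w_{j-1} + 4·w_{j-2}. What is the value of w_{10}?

-1731

Step forward from the initial values:
w_3 = 1  w_4 = -11  w_5 = -7  w_6 = -51  w_7 = -79  w_8 = -283  w_9 = -599  w_{10} = -1731.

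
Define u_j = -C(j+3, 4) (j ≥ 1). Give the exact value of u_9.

C(12, 4) = 495, so u_9 = -495.

-495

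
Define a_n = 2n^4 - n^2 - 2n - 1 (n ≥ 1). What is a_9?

13022

a_9 = 2·9^4 - 1·9^2 - 2·9 - 1 = 13022.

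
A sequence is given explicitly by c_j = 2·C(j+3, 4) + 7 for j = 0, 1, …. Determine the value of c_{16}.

7759

C(19, 4) = 3876, so c_{16} = 7759.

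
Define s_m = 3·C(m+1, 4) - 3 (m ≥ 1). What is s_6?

C(7, 4) = 35, so s_6 = 102.

102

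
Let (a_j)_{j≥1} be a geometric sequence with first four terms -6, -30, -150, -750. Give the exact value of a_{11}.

Common ratio r = 5.
a_j = (-6)·5^(j-1).
a_{11} = (-6)·5^10 = -58593750.

-58593750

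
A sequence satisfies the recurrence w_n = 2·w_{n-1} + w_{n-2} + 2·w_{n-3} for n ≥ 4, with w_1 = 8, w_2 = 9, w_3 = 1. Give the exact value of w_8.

w_4 = 27, w_5 = 73, w_6 = 175, w_7 = 477, w_8 = 1275.

1275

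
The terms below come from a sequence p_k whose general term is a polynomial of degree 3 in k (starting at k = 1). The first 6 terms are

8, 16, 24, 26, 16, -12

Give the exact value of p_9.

1st diffs: 8, 8, 2, -10, -28.
2nd diffs: 0, -6, -12, -18.
3rd diffs: -6, -6, -6 (constant).
So p_k = -k^3 + 6k^2 - 3k + 6.
Evaluating at k = 9 gives p_9 = -264.

-264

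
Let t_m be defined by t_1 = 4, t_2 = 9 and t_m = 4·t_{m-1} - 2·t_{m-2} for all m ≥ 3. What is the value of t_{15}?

68832512

Applying the relation repeatedly:
t_3 = 28  t_4 = 94  t_5 = 320  …  t_{12} = 1729504  t_{13} = 5904896  t_{14} = 20160576  t_{15} = 68832512.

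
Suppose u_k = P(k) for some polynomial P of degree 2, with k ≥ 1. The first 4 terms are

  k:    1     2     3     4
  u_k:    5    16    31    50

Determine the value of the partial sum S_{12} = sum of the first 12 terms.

1st diffs: 11, 15, 19.
2nd diffs: 4, 4 (constant).
Newton forward-difference form: u_k = 5 + 11·C(k-1,1) + 4·C(k-1,2).
Continuing: …, 73, 100, 131, 166, …, u_{12} = 346.
Summing k = 1..12 (12 terms) gives 1666.

1666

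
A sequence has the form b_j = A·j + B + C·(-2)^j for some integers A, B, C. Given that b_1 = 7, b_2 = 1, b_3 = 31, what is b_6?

Write the equations: A + B - 2C = 7; 2A + B + 4C = 1; 3A + B - 8C = 31.
Subtracting the first from the second: A + 6C = -6.
Subtracting the second from the third: A - 12C = 30.
Solving: C = -2, A = 6, then B = -3.
Hence b_6 = 6·6 + (-3) + (-2)·64 = -95.

-95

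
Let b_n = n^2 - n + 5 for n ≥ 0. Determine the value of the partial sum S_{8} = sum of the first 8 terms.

152

Over n = 0..7: Σn = 28, Σn² = 140.
Total = (1)·140 + (-1)·28 + (5)·8 = 152.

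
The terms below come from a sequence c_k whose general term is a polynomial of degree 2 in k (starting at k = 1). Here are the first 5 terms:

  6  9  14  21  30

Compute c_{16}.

261

1st diffs: 3, 5, 7, 9.
2nd diffs: 2, 2, 2 (constant).
Newton forward-difference form: c_k = 6 + 3·C(k-1,1) + 2·C(k-1,2).
At k = 16: k-1 = 15, so c_{16} = 6 + 45 + 210 = 261.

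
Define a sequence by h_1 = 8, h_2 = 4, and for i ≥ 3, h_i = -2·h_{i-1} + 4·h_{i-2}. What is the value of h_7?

h_3 = 24; h_4 = -32; h_5 = 160; h_6 = -448; h_7 = 1536.

1536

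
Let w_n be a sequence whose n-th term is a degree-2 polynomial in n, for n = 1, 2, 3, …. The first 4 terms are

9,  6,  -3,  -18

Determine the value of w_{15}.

-579

1st diffs: -3, -9, -15.
2nd diffs: -6, -6 (constant).
So w_n = -3n^2 + 6n + 6.
Evaluating at n = 15 gives w_{15} = -579.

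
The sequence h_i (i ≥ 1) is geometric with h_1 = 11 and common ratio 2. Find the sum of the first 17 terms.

1441781

h_i = 11·2^(i-1).
S = 11·(2^17 - 1)/(2 - 1) = 11·(131072 - 1)/(1) = 1441781.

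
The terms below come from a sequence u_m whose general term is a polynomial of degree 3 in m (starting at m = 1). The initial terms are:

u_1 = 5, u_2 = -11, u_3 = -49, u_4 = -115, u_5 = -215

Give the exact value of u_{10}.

-1435

1st diffs: -16, -38, -66, -100.
2nd diffs: -22, -28, -34.
3rd diffs: -6, -6 (constant).
Newton forward-difference form: u_m = 5 + (-16)·C(m-1,1) + (-22)·C(m-1,2) + (-6)·C(m-1,3).
At m = 10: m-1 = 9, so u_{10} = 5 - 144 - 792 - 504 = -1435.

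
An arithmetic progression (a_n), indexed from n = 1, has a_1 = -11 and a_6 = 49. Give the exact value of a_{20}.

217

Common difference d = (49 - (-11)) / (6 - 1) = 12.
a_n = -11 + (n - 1)·12.
a_{20} = -11 + 19·12 = 217.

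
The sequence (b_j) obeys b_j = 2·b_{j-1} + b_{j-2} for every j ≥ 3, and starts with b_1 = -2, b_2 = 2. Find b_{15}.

Compute successive terms:
b_3 = 2;  b_4 = 6;  b_5 = 14;  …;  b_{12} = 6726;  b_{13} = 16238;  b_{14} = 39202;  b_{15} = 94642.

94642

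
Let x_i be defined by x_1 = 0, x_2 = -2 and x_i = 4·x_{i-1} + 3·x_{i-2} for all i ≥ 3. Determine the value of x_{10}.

Step forward from the initial values:
x_3 = -8; x_4 = -38; x_5 = -176; x_6 = -818; x_7 = -3800; x_8 = -17654; x_9 = -82016; x_{10} = -381026.

-381026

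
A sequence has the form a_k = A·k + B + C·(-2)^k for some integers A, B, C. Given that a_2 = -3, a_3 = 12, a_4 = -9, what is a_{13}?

At k = 2, 3, 4: 2A + B + 4C = -3; 3A + B - 8C = 12; 4A + B + 16C = -9.
Subtracting the first from the second: A - 12C = 15.
Subtracting the second from the third: A + 24C = -21.
Solving: C = -1, A = 3, then B = -5.
So a_k = 3·k + (-5) + (-1)·(-2)^k; at k=13 this is 8226.

8226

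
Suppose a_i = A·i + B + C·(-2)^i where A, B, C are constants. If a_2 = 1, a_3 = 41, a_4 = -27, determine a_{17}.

393289

Write the equations: 2A + B + 4C = 1; 3A + B - 8C = 41; 4A + B + 16C = -27.
Subtracting the first from the second: A - 12C = 40.
Subtracting the second from the third: A + 24C = -68.
Solving: C = -3, A = 4, then B = 5.
Therefore a_{17} = 68 + 5 + (-3)·(-131072) = 393289.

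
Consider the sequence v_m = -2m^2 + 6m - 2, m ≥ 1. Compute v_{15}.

v_{15} = -2·15^2 + 6·15 - 2 = -362.

-362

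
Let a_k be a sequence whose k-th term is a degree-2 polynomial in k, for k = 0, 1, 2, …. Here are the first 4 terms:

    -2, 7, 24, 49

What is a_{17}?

1239

1st diffs: 9, 17, 25.
2nd diffs: 8, 8 (constant).
Newton forward-difference form: a_k = -2 + 9·C(k,1) + 8·C(k,2).
At k = 17: k = 17, so a_{17} = -2 + 153 + 1088 = 1239.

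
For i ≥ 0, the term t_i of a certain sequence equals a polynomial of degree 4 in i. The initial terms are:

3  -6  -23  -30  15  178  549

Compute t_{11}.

10354

1st diffs: -9, -17, -7, 45, 163, 371.
2nd diffs: -8, 10, 52, 118, 208.
3rd diffs: 18, 42, 66, 90.
4th diffs: 24, 24, 24 (constant).
Newton forward-difference form: t_i = 3 + (-9)·C(i,1) + (-8)·C(i,2) + 18·C(i,3) + 24·C(i,4).
At i = 11: i = 11, so t_{11} = 3 - 99 - 440 + 2970 + 7920 = 10354.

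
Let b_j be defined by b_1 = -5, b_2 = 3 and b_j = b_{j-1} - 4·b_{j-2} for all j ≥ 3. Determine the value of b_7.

Iterate the recurrence:
b_3 = 23; b_4 = 11; b_5 = -81; b_6 = -125; b_7 = 199.

199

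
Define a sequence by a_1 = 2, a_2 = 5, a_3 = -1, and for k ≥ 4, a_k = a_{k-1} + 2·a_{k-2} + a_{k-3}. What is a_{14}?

15566

a_4 = 11, a_5 = 14, a_6 = 35, …, a_{11} = 1571, a_{12} = 3374, a_{13} = 7247, a_{14} = 15566.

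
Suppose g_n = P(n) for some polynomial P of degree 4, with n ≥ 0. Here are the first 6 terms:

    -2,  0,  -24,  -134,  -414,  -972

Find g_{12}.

1st diffs: 2, -24, -110, -280, -558.
2nd diffs: -26, -86, -170, -278.
3rd diffs: -60, -84, -108.
4th diffs: -24, -24 (constant).
So g_n = -n^4 - 4n^3 + 6n^2 + n - 2.
Evaluating at n = 12 gives g_{12} = -26774.

-26774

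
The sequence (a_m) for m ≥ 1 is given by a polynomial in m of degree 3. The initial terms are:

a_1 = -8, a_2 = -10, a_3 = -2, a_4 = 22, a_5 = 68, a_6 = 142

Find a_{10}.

1st diffs: -2, 8, 24, 46, 74.
2nd diffs: 10, 16, 22, 28.
3rd diffs: 6, 6, 6 (constant).
Newton forward-difference form: a_m = -8 + (-2)·C(m-1,1) + 10·C(m-1,2) + 6·C(m-1,3).
At m = 10: m-1 = 9, so a_{10} = -8 - 18 + 360 + 504 = 838.

838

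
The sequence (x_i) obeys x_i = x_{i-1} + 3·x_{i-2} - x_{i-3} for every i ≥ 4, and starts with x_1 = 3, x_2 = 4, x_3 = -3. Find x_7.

-13

Iterate the recurrence:
x_4 = 6, x_5 = -7, x_6 = 14, x_7 = -13.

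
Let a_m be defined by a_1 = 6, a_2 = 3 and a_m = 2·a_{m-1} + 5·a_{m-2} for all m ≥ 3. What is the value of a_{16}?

Compute successive terms:
a_3 = 36;  a_4 = 87;  a_5 = 354;  …;  a_{13} = 6777114;  a_{14} = 23376063;  a_{15} = 80637696;  a_{16} = 278155707.

278155707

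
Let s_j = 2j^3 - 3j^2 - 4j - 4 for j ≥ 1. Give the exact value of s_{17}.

s_{17} = 2·17^3 - 3·17^2 - 4·17 - 4 = 8887.

8887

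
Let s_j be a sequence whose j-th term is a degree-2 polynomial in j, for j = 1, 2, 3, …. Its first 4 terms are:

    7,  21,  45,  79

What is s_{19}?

1st diffs: 14, 24, 34.
2nd diffs: 10, 10 (constant).
So s_j = 5j^2 - j + 3.
Evaluating at j = 19 gives s_{19} = 1789.

1789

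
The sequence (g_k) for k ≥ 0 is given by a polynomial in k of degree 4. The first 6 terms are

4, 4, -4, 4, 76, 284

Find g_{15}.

1st diffs: 0, -8, 8, 72, 208.
2nd diffs: -8, 16, 64, 136.
3rd diffs: 24, 48, 72.
4th diffs: 24, 24 (constant).
Newton forward-difference form: g_k = 4 + (-8)·C(k,2) + 24·C(k,3) + 24·C(k,4).
At k = 15: k = 15, so g_{15} = 4 - 840 + 10920 + 32760 = 42844.

42844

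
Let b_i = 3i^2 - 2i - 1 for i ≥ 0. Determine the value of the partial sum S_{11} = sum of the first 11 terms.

Over i = 0..10: Σi = 55, Σi² = 385.
Total = (3)·385 + (-2)·55 + (-1)·11 = 1034.

1034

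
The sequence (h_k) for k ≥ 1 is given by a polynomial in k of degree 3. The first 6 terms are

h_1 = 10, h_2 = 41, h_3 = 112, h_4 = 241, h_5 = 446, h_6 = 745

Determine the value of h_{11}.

4280

1st diffs: 31, 71, 129, 205, 299.
2nd diffs: 40, 58, 76, 94.
3rd diffs: 18, 18, 18 (constant).
Newton forward-difference form: h_k = 10 + 31·C(k-1,1) + 40·C(k-1,2) + 18·C(k-1,3).
At k = 11: k-1 = 10, so h_{11} = 10 + 310 + 1800 + 2160 = 4280.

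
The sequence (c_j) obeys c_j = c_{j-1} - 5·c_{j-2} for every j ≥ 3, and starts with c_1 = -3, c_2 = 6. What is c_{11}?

2406

c_3 = 21, c_4 = -9, c_5 = -114, c_6 = -69, c_7 = 501, c_8 = 846, c_9 = -1659, c_{10} = -5889, c_{11} = 2406.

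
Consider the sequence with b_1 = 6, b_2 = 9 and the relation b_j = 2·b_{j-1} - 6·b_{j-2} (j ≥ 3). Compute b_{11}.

Compute successive terms:
b_3 = -18, b_4 = -90, b_5 = -72, b_6 = 396, b_7 = 1224, b_8 = 72, b_9 = -7200, b_{10} = -14832, b_{11} = 13536.

13536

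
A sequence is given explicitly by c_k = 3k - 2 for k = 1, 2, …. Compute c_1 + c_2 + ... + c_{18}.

Over k = 1..18: Σk = 171.
Total = (3)·171 + (-2)·18 = 477.

477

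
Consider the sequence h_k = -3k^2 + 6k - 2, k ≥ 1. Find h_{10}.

-242

h_{10} = -3·10^2 + 6·10 - 2 = -242.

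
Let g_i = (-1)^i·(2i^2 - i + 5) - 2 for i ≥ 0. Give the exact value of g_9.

-160

(-1)^9 = -1; 2i^2 - i + 5 at i=9 is 158; so g_9 = -160.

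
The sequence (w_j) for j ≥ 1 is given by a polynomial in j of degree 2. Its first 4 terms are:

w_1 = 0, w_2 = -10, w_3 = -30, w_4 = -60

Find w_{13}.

-780

1st diffs: -10, -20, -30.
2nd diffs: -10, -10 (constant).
Newton forward-difference form: w_j = (-10)·C(j-1,1) + (-10)·C(j-1,2).
At j = 13: j-1 = 12, so w_{13} = -120 - 660 = -780.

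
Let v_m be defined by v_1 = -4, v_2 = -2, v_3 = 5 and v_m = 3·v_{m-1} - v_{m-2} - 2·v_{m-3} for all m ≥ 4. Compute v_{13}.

40265

Step forward from the initial values:
v_4 = 25;  v_5 = 74;  v_6 = 187;  v_7 = 437;  v_8 = 976;  v_9 = 2117;  v_{10} = 4501;  v_{11} = 9434;  v_{12} = 19567;  v_{13} = 40265.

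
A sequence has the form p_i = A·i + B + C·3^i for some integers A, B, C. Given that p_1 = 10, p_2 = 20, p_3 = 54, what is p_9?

Write the equations: A + B + 3C = 10; 2A + B + 9C = 20; 3A + B + 27C = 54.
Subtracting the first from the second: A + 6C = 10.
Subtracting the second from the third: A + 18C = 34.
Solving: C = 2, A = -2, then B = 6.
Hence p_9 = -2·9 + 6 + 2·19683 = 39354.

39354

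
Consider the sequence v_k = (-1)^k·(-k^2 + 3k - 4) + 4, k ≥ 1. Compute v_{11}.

96

(-1)^11 = -1; -k^2 + 3k - 4 at k=11 is -92; so v_{11} = 96.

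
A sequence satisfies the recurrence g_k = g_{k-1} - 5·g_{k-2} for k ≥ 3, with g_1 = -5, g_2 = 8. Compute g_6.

-137

Step forward from the initial values:
g_3 = 33  g_4 = -7  g_5 = -172  g_6 = -137.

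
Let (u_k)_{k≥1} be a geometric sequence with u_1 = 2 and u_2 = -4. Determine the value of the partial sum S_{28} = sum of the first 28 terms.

-178956970

Common ratio r = -2.
u_k = 2·(-2)^(k-1).
S = 2·((-2)^28 - 1)/(-2 - 1) = 2·(268435456 - 1)/(-3) = -178956970.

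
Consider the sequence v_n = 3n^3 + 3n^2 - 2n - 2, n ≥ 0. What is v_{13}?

v_{13} = 3·13^3 + 3·13^2 - 2·13 - 2 = 7070.

7070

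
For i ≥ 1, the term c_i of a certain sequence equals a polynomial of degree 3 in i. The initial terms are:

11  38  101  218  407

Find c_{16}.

1st diffs: 27, 63, 117, 189.
2nd diffs: 36, 54, 72.
3rd diffs: 18, 18 (constant).
Newton forward-difference form: c_i = 11 + 27·C(i-1,1) + 36·C(i-1,2) + 18·C(i-1,3).
At i = 16: i-1 = 15, so c_{16} = 11 + 405 + 3780 + 8190 = 12386.

12386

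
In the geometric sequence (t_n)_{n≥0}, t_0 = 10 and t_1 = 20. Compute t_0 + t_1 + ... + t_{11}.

40950

Common ratio r = 2.
t_n = 10·2^(n-0).
S = 10·(2^12 - 1)/(2 - 1) = 10·(4096 - 1)/(1) = 40950.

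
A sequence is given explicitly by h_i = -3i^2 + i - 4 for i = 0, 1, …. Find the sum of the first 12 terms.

Over i = 0..11: Σi = 66, Σi² = 506.
Total = (-3)·506 + (1)·66 + (-4)·12 = -1500.

-1500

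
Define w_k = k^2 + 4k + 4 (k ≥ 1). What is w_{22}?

576

w_{22} = 1·22^2 + 4·22 + 4 = 576.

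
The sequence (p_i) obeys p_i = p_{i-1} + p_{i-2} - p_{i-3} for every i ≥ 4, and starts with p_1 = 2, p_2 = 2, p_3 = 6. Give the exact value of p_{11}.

22

Step forward from the initial values:
p_4 = 6; p_5 = 10; p_6 = 10; p_7 = 14; p_8 = 14; p_9 = 18; p_{10} = 18; p_{11} = 22.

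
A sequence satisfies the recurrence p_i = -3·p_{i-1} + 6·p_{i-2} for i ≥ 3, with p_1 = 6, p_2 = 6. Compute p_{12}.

-4340466

Iterate the recurrence:
p_3 = 18, p_4 = -18, p_5 = 162, p_6 = -594, p_7 = 2754, p_8 = -11826, p_9 = 52002, p_{10} = -226962, p_{11} = 992898, p_{12} = -4340466.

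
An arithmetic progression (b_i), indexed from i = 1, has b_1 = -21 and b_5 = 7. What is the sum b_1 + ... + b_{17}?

595

Common difference d = (7 - (-21)) / (5 - 1) = 7.
b_i = -21 + (i - 1)·7.
b_{17} = 91; S = 17·(-21 + 91)/2 = 595.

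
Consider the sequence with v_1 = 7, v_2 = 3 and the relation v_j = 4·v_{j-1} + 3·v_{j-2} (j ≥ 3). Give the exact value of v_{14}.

667392387

Step forward from the initial values:
v_3 = 33  v_4 = 141  v_5 = 663  …  v_{11} = 6656001  v_{12} = 30922125  v_{13} = 143656503  v_{14} = 667392387.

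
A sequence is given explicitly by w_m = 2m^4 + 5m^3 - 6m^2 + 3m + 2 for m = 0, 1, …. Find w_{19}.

w_{19} = 2·19^4 + 5·19^3 - 6·19^2 + 3·19 + 2 = 292830.

292830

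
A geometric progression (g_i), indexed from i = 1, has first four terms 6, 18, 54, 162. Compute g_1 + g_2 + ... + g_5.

Common ratio r = 3.
g_i = 6·3^(i-1).
S = 6·(3^5 - 1)/(3 - 1) = 6·(243 - 1)/(2) = 726.

726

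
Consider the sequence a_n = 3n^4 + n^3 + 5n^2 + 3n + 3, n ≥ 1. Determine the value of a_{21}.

a_{21} = 3·21^4 + 1·21^3 + 5·21^2 + 3·21 + 3 = 594975.

594975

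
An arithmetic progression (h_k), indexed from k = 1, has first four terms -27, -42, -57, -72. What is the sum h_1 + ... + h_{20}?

-3390

Common difference d = -15.
h_k = -27 + (k - 1)·(-15).
h_{20} = -312; S = 20·(-27 + (-312))/2 = -3390.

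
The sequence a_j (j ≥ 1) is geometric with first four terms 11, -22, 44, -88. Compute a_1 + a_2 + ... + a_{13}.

30041

Common ratio r = -2.
a_j = 11·(-2)^(j-1).
S = 11·((-2)^13 - 1)/(-2 - 1) = 11·(-8192 - 1)/(-3) = 30041.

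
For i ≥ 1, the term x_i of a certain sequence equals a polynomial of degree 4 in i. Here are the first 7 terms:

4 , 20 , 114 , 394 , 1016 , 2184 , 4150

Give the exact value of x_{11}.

26714

1st diffs: 16, 94, 280, 622, 1168, 1966.
2nd diffs: 78, 186, 342, 546, 798.
3rd diffs: 108, 156, 204, 252.
4th diffs: 48, 48, 48 (constant).
So x_i = 2i^4 - 2i^3 + i^2 - 3i + 6.
Evaluating at i = 11 gives x_{11} = 26714.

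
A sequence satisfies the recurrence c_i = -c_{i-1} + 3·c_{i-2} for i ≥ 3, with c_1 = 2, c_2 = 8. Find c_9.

c_3 = -2, c_4 = 26, c_5 = -32, c_6 = 110, c_7 = -206, c_8 = 536, c_9 = -1154.

-1154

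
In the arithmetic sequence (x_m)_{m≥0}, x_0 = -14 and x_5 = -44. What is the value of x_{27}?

Common difference d = (-44 - (-14)) / (5 - 0) = -6.
x_m = -14 + (m - 0)·(-6).
x_{27} = -14 + 27·(-6) = -176.

-176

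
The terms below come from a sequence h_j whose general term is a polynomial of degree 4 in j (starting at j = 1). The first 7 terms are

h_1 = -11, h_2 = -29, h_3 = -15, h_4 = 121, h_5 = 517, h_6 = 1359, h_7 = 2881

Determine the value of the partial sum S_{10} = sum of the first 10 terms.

33916

1st diffs: -18, 14, 136, 396, 842, 1522.
2nd diffs: 32, 122, 260, 446, 680.
3rd diffs: 90, 138, 186, 234.
4th diffs: 48, 48, 48 (constant).
Newton forward-difference form: h_j = -11 + (-18)·C(j-1,1) + 32·C(j-1,2) + 90·C(j-1,3) + 48·C(j-1,4).
Continuing: 5365, 9141, 14587.
Summing j = 1..10 (10 terms) gives 33916.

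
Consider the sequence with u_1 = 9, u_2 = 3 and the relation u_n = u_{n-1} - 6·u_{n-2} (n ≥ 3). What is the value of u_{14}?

528843

Step forward from the initial values:
u_3 = -51, u_4 = -69, u_5 = 237, …, u_{11} = 28317, u_{12} = -139749, u_{13} = -309651, u_{14} = 528843.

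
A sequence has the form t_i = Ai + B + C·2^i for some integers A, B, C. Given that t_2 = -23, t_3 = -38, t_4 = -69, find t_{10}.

Write the equations: 2A + B + 4C = -23; 3A + B + 8C = -38; 4A + B + 16C = -69.
Subtracting the first from the second: A + 4C = -15.
Subtracting the second from the third: A + 8C = -31.
Solving: C = -4, A = 1, then B = -9.
Therefore t_{10} = 10 + (-9) + (-4)·1024 = -4095.

-4095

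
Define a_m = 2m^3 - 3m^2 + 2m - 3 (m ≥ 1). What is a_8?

845

a_8 = 2·8^3 - 3·8^2 + 2·8 - 3 = 845.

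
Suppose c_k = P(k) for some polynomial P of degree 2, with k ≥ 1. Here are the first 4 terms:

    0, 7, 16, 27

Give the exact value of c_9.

112

1st diffs: 7, 9, 11.
2nd diffs: 2, 2 (constant).
Newton forward-difference form: c_k = 7·C(k-1,1) + 2·C(k-1,2).
At k = 9: k-1 = 8, so c_9 = 56 + 56 = 112.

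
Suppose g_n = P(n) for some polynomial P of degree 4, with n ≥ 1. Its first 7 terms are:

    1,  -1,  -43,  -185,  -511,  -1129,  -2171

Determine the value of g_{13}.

1st diffs: -2, -42, -142, -326, -618, -1042.
2nd diffs: -40, -100, -184, -292, -424.
3rd diffs: -60, -84, -108, -132.
4th diffs: -24, -24, -24 (constant).
So g_n = -n^4 + 5n^2 - 2n - 1.
Evaluating at n = 13 gives g_{13} = -27743.

-27743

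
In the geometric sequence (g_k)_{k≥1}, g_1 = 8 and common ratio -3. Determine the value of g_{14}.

g_k = 8·(-3)^(k-1).
g_{14} = 8·(-3)^13 = -12754584.

-12754584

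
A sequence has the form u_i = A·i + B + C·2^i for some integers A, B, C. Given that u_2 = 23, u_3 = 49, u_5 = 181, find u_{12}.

At i = 2, 3, 5: 2A + B + 4C = 23; 3A + B + 8C = 49; 5A + B + 32C = 181.
Subtracting the first from the second: A + 4C = 26.
Subtracting the second from the third: 2A + 24C = 132.
Solving: C = 5, A = 6, then B = -9.
Therefore u_{12} = 72 + (-9) + 5·4096 = 20543.

20543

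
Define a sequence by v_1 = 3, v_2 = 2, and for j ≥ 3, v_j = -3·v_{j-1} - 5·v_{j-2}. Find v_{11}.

Compute successive terms:
v_3 = -21; v_4 = 53; v_5 = -54; v_6 = -103; v_7 = 579; v_8 = -1222; v_9 = 771; v_{10} = 3797; v_{11} = -15246.

-15246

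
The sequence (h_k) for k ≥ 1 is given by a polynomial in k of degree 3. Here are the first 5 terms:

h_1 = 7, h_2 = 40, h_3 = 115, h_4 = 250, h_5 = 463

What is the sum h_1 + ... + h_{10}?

1st diffs: 33, 75, 135, 213.
2nd diffs: 42, 60, 78.
3rd diffs: 18, 18 (constant).
Newton forward-difference form: h_k = 7 + 33·C(k-1,1) + 42·C(k-1,2) + 18·C(k-1,3).
Continuing: …, 772, 1195, 1750, 2455, …, h_{10} = 3328.
Summing k = 1..10 (10 terms) gives 10375.

10375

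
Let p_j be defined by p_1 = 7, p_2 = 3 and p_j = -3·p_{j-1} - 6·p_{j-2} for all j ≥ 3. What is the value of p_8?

-3321

Iterate the recurrence:
p_3 = -51  p_4 = 135  p_5 = -99  p_6 = -513  p_7 = 2133  p_8 = -3321.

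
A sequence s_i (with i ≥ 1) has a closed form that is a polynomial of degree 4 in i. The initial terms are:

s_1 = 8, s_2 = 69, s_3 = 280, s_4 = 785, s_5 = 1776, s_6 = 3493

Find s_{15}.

1st diffs: 61, 211, 505, 991, 1717.
2nd diffs: 150, 294, 486, 726.
3rd diffs: 144, 192, 240.
4th diffs: 48, 48 (constant).
So s_i = 2i^4 + 4i^3 + i^2 + 1.
Evaluating at i = 15 gives s_{15} = 114976.

114976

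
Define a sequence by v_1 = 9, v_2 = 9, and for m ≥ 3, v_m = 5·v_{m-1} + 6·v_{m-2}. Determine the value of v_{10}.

25914069

Iterate the recurrence:
v_3 = 99  v_4 = 549  v_5 = 3339  v_6 = 19989  v_7 = 119979  v_8 = 719829  v_9 = 4319019  v_{10} = 25914069.
(Characteristic roots are 6 and -1.)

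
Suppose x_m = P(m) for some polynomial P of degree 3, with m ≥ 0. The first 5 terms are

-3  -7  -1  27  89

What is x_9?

1329

1st diffs: -4, 6, 28, 62.
2nd diffs: 10, 22, 34.
3rd diffs: 12, 12 (constant).
Newton forward-difference form: x_m = -3 + (-4)·C(m,1) + 10·C(m,2) + 12·C(m,3).
At m = 9: m = 9, so x_9 = -3 - 36 + 360 + 1008 = 1329.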